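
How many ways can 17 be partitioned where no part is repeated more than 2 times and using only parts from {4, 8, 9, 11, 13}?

They are:
13+4
9+8
9+4+4

3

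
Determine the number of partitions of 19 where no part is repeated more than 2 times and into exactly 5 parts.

There are too many to list fully; the first 12 (by largest part) are:
13 + 2 + 2 + 1 + 1
12 + 3 + 2 + 1 + 1
11 + 4 + 2 + 1 + 1
11 + 3 + 3 + 1 + 1
11 + 3 + 2 + 2 + 1
10 + 5 + 2 + 1 + 1
10 + 4 + 3 + 1 + 1
10 + 4 + 2 + 2 + 1
10 + 3 + 3 + 2 + 1
9 + 6 + 2 + 1 + 1
9 + 5 + 3 + 1 + 1
9 + 5 + 2 + 2 + 1
…and 34 more, for 46 total.

46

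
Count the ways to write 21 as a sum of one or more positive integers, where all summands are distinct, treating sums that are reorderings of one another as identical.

76

Enumerating by decreasing first part gives 76 partitions in all.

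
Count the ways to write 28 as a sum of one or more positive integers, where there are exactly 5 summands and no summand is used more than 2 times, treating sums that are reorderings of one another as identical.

235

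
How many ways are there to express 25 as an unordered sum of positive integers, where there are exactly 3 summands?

52

There are too many to list fully; the first 12 (by largest part) are:
23 + 1 + 1
22 + 2 + 1
21 + 3 + 1
21 + 2 + 2
20 + 4 + 1
20 + 3 + 2
19 + 5 + 1
19 + 4 + 2
19 + 3 + 3
18 + 6 + 1
18 + 5 + 2
18 + 4 + 3
…and 40 more, for 52 total.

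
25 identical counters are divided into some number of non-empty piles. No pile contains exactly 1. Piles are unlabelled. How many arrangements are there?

383

Counting exhaustively, 383 partitions satisfy the conditions.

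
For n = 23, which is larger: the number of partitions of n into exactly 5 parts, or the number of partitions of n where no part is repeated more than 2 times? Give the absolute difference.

214

Partitions of 23 into exactly 5 parts: 141.
Partitions of 23 where no part is repeated more than 2 times: 355.
|141 − 355| = 214.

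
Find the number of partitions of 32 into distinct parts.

Direct enumeration gives 390 partitions.

390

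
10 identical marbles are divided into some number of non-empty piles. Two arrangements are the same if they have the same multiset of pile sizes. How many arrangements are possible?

42

A partial list (first 12 by largest part):
10
9+1
8+2
8+1+1
7+3
7+2+1
7+1+1+1
6+4
6+3+1
6+2+2
6+2+1+1
6+1+1+1+1
…and 30 more, for 42 total.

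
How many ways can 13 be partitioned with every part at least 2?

They are:
13
11,2
10,3
9,4
9,2,2
8,5
8,3,2
7,6
7,4,2
7,3,3
7,2,2,2
6,5,2
6,4,3
6,3,2,2
5,5,3
5,4,4
5,4,2,2
5,3,3,2
5,2,2,2,2
4,4,3,2
4,3,3,3
4,3,2,2,2
3,3,3,2,2
3,2,2,2,2,2
Counting gives 24.

24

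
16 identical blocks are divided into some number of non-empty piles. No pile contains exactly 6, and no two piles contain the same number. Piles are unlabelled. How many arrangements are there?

24

The partitions of 16 that satisfy the conditions:
16
15, 1
14, 2
13, 3
13, 2, 1
12, 4
12, 3, 1
11, 5
11, 4, 1
11, 3, 2
10, 5, 1
10, 4, 2
10, 3, 2, 1
9, 7
9, 5, 2
9, 4, 3
9, 4, 2, 1
8, 7, 1
8, 5, 3
8, 5, 2, 1
8, 4, 3, 1
7, 5, 4
7, 5, 3, 1
7, 4, 3, 2
Counting gives 24.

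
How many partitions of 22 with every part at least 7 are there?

Enumerating:
22
15 + 7
14 + 8
13 + 9
12 + 10
11 + 11
8 + 7 + 7
That's 7 in total.

7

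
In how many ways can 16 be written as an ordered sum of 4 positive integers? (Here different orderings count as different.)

455

Place 3 bars in the 15 internal gaps of a row of 16 dots: C(15,3) = 455.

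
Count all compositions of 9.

256

There are 8 gaps and each independently is a cut or not, giving 2^8 = 256.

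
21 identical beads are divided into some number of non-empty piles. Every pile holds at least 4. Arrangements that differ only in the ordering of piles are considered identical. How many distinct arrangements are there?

27

There are too many to list fully; the first 12 (by largest part) are:
21
17,4
16,5
15,6
14,7
13,8
13,4,4
12,9
12,5,4
11,10
11,6,4
11,5,5
…and 15 more, for 27 total.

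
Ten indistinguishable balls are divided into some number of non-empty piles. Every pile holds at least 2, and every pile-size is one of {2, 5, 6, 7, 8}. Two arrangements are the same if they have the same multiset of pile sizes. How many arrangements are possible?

4

The partitions of 10 that satisfy the conditions:
8, 2
6, 2, 2
5, 5
2, 2, 2, 2, 2
Counting gives 4.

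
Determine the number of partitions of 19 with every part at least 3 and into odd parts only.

8

The partitions of 19 that satisfy the conditions:
19
13+3+3
11+5+3
9+7+3
9+5+5
7+7+5
7+3+3+3+3
5+5+3+3+3
Counting gives 8.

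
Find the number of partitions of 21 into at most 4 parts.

Direct enumeration gives 120 partitions.

120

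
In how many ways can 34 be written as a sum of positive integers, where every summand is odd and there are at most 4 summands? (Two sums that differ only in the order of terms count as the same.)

There are too many to list fully; the first 12 (by largest part) are:
33+1
31+3
31+1+1+1
29+5
29+3+1+1
27+7
27+5+1+1
27+3+3+1
25+9
25+7+1+1
25+5+3+1
25+3+3+3
…and 51 more, for 63 total.

63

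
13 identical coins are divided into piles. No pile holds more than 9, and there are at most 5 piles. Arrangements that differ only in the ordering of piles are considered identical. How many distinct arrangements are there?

50

There are too many to list fully; the first 12 (by largest part) are:
9, 4
9, 3, 1
9, 2, 2
9, 2, 1, 1
9, 1, 1, 1, 1
8, 5
8, 4, 1
8, 3, 2
8, 3, 1, 1
8, 2, 2, 1
8, 2, 1, 1, 1
7, 6
…and 38 more, for 50 total.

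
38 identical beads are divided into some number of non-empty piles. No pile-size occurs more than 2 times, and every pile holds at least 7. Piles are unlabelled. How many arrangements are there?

66

A partial list (first 12 by largest part):
38
7 + 31
8 + 30
9 + 29
10 + 28
11 + 27
12 + 26
13 + 25
14 + 24
7 + 7 + 24
15 + 23
7 + 8 + 23
…and 54 more, for 66 total.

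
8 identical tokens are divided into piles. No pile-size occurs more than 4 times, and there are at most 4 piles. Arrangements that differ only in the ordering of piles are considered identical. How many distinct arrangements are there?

15

Listing the qualifying partitions of 8:
8
1,7
2,6
1,1,6
3,5
1,2,5
1,1,1,5
4,4
1,3,4
2,2,4
1,1,2,4
2,3,3
1,1,3,3
1,2,2,3
2,2,2,2
Counting gives 15.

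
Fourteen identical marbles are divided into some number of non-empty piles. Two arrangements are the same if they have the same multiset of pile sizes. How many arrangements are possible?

135

Enumerating by decreasing first part gives 135 partitions in all.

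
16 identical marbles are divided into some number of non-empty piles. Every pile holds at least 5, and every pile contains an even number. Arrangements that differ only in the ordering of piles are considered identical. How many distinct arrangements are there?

3

Listing the qualifying partitions of 16:
16
10,6
8,8
Counting gives 3.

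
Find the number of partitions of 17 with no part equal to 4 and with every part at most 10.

Counting exhaustively, 170 partitions satisfy the conditions.

170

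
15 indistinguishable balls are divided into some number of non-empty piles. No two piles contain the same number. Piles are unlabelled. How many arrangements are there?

27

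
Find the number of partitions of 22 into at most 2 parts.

12

Enumerating:
22
1+21
2+20
3+19
4+18
5+17
6+16
7+15
8+14
9+13
10+12
11+11
Counting gives 12.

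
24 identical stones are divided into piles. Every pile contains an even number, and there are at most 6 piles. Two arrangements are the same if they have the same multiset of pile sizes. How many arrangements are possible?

A partial list (first 12 by largest part):
24
22,2
20,4
20,2,2
18,6
18,4,2
18,2,2,2
16,8
16,6,2
16,4,4
16,4,2,2
16,2,2,2,2
…and 46 more, for 58 total.

58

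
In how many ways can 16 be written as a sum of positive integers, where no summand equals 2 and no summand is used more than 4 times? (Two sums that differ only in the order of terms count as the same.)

69

There are too many to list fully; the first 12 (by largest part) are:
16
15, 1
14, 1, 1
13, 3
13, 1, 1, 1
12, 4
12, 3, 1
12, 1, 1, 1, 1
11, 5
11, 4, 1
11, 3, 1, 1
10, 6
…and 57 more, for 69 total.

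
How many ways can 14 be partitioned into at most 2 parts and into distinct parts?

7

Listing the qualifying partitions of 14:
14
13 + 1
12 + 2
11 + 3
10 + 4
9 + 5
8 + 6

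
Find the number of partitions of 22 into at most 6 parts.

391

Systematic enumeration (by largest part, then next-largest, …) yields 391.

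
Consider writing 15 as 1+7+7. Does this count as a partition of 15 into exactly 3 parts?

Yes

The parts sum to 15, and the condition 'there are exactly 3 summands' holds.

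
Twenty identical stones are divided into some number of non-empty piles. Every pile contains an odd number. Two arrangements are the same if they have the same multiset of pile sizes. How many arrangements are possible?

64

A partial list (first 12 by largest part):
19, 1
17, 3
17, 1, 1, 1
15, 5
15, 3, 1, 1
15, 1, 1, 1, 1, 1
13, 7
13, 5, 1, 1
13, 3, 3, 1
13, 3, 1, 1, 1, 1
13, 1, 1, 1, 1, 1, 1, 1
11, 9
…and 52 more, for 64 total.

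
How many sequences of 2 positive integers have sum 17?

Place 1 bars in the 16 internal gaps of a row of 17 dots: C(16,1) = 16.

16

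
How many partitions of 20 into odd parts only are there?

64

There are too many to list fully; the first 12 (by largest part) are:
1,19
3,17
1,1,1,17
5,15
1,1,3,15
1,1,1,1,1,15
7,13
1,1,5,13
1,3,3,13
1,1,1,1,3,13
1,1,1,1,1,1,1,13
9,11
…and 52 more, for 64 total.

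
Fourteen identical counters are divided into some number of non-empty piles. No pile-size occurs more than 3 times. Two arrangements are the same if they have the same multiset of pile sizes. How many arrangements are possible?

Counting exhaustively, 82 partitions satisfy the conditions.

82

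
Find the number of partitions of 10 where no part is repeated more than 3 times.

29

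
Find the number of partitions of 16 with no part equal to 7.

201

There are 201 such partitions.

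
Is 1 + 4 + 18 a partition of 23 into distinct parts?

The parts sum to 23, and the condition 'all summands are distinct' holds.

Yes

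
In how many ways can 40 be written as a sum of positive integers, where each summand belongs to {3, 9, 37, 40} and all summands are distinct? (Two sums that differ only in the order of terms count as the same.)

2

Enumerating:
40
37 + 3
Counting gives 2.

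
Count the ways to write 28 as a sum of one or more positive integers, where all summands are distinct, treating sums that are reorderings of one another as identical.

222

Systematic enumeration (by largest part, then next-largest, …) yields 222.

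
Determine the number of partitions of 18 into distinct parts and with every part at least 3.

They are:
18
15 + 3
14 + 4
13 + 5
12 + 6
11 + 7
11 + 4 + 3
10 + 8
10 + 5 + 3
9 + 6 + 3
9 + 5 + 4
8 + 7 + 3
8 + 6 + 4
7 + 6 + 5
6 + 5 + 4 + 3
That's 15 in total.

15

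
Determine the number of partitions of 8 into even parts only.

The partitions of 8 that satisfy the conditions:
8
6 + 2
4 + 4
4 + 2 + 2
2 + 2 + 2 + 2
That's 5 in total.

5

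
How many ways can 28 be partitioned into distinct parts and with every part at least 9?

6

The partitions of 28 that satisfy the conditions:
28
9, 19
10, 18
11, 17
12, 16
13, 15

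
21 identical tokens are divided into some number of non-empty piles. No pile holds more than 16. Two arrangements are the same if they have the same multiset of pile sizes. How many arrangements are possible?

There are 780 such partitions.

780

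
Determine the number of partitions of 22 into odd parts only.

89

Enumerating by decreasing first part gives 89 partitions in all.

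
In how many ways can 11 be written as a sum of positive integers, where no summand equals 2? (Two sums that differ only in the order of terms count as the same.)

A partial list (first 12 by largest part):
11
10+1
9+1+1
8+3
8+1+1+1
7+4
7+3+1
7+1+1+1+1
6+5
6+4+1
6+3+1+1
6+1+1+1+1+1
…and 14 more, for 26 total.

26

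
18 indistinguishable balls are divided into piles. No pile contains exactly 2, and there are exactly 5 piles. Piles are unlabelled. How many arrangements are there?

23

Listing the qualifying partitions of 18:
14, 1, 1, 1, 1
12, 3, 1, 1, 1
11, 4, 1, 1, 1
10, 5, 1, 1, 1
10, 3, 3, 1, 1
9, 6, 1, 1, 1
9, 4, 3, 1, 1
8, 7, 1, 1, 1
8, 5, 3, 1, 1
8, 4, 4, 1, 1
8, 3, 3, 3, 1
7, 6, 3, 1, 1
7, 5, 4, 1, 1
7, 4, 3, 3, 1
6, 6, 4, 1, 1
6, 5, 5, 1, 1
6, 5, 3, 3, 1
6, 4, 4, 3, 1
6, 3, 3, 3, 3
5, 5, 4, 3, 1
5, 4, 4, 4, 1
5, 4, 3, 3, 3
4, 4, 4, 3, 3
That's 23 in total.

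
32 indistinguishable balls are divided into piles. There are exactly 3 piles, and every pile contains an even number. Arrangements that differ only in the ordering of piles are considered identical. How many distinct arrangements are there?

Enumerating:
28, 2, 2
26, 4, 2
24, 6, 2
24, 4, 4
22, 8, 2
22, 6, 4
20, 10, 2
20, 8, 4
20, 6, 6
18, 12, 2
18, 10, 4
18, 8, 6
16, 14, 2
16, 12, 4
16, 10, 6
16, 8, 8
14, 14, 4
14, 12, 6
14, 10, 8
12, 12, 8
12, 10, 10

21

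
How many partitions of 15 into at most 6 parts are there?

110

Counting exhaustively, 110 partitions satisfy the conditions.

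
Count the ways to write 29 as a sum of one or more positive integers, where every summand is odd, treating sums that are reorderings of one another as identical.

Systematic enumeration (by largest part, then next-largest, …) yields 256.

256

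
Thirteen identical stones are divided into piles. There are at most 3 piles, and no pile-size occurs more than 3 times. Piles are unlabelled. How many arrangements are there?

21

Enumerating:
13
12+1
11+2
11+1+1
10+3
10+2+1
9+4
9+3+1
9+2+2
8+5
8+4+1
8+3+2
7+6
7+5+1
7+4+2
7+3+3
6+6+1
6+5+2
6+4+3
5+5+3
5+4+4
Counting gives 21.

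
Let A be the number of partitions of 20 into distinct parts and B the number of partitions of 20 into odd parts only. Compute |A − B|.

0

Partitions of 20 into distinct parts: 64.
Partitions of 20 into odd parts only: 64.
|64 − 64| = 0.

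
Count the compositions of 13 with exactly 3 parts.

66

Place 2 bars in the 12 internal gaps of a row of 13 dots: C(12,2) = 66.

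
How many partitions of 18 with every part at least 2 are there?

88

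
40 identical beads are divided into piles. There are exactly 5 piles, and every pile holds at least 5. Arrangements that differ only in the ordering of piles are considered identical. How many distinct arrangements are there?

84

Counting exhaustively, 84 partitions satisfy the conditions.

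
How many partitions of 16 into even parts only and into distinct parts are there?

6

Enumerating:
16
14 + 2
12 + 4
10 + 6
10 + 4 + 2
8 + 6 + 2
That's 6 in total.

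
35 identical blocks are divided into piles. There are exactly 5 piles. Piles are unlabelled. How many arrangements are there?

674

Systematic enumeration (by largest part, then next-largest, …) yields 674.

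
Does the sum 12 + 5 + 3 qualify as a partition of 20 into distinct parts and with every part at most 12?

Yes

The parts sum to 20, and the condition 'all summands are distinct' holds; the condition 'no summand exceeds 12' holds.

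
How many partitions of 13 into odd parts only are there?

18

The partitions of 13 that satisfy the conditions:
13
11,1,1
9,3,1
9,1,1,1,1
7,5,1
7,3,3
7,3,1,1,1
7,1,1,1,1,1,1
5,5,3
5,5,1,1,1
5,3,3,1,1
5,3,1,1,1,1,1
5,1,1,1,1,1,1,1,1
3,3,3,3,1
3,3,3,1,1,1,1
3,3,1,1,1,1,1,1,1
3,1,1,1,1,1,1,1,1,1,1
1,1,1,1,1,1,1,1,1,1,1,1,1
That's 18 in total.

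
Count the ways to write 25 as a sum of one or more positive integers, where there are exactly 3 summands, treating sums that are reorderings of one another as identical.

A partial list (first 12 by largest part):
1,1,23
1,2,22
1,3,21
2,2,21
1,4,20
2,3,20
1,5,19
2,4,19
3,3,19
1,6,18
2,5,18
3,4,18
…and 40 more, for 52 total.

52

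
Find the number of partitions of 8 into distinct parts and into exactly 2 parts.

3

Enumerating:
7,1
6,2
5,3
That's 3 in total.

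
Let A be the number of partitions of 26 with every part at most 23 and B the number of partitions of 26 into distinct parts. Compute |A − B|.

2267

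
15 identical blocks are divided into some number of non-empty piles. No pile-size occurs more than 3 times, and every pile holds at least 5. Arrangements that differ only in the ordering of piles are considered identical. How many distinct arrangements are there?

Listing the qualifying partitions of 15:
15
10+5
9+6
8+7
5+5+5
Counting gives 5.

5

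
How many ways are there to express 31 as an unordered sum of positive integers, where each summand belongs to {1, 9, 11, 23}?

The partitions of 31 that satisfy the conditions:
1 + 1 + 1 + 1 + 1 + 1 + 1 + 1 + 23
9 + 11 + 11
1 + 1 + 1 + 1 + 1 + 1 + 1 + 1 + 1 + 11 + 11
1 + 1 + 9 + 9 + 11
1 + 1 + 1 + 1 + 1 + 1 + 1 + 1 + 1 + 1 + 1 + 9 + 11
1 + 1 + 1 + 1 + 1 + 1 + 1 + 1 + 1 + 1 + 1 + 1 + 1 + 1 + 1 + 1 + 1 + 1 + 1 + 1 + 11
1 + 1 + 1 + 1 + 9 + 9 + 9
1 + 1 + 1 + 1 + 1 + 1 + 1 + 1 + 1 + 1 + 1 + 1 + 1 + 9 + 9
1 + 1 + 1 + 1 + 1 + 1 + 1 + 1 + 1 + 1 + 1 + 1 + 1 + 1 + 1 + 1 + 1 + 1 + 1 + 1 + 1 + 1 + 9
1 + 1 + 1 + 1 + 1 + 1 + 1 + 1 + 1 + 1 + 1 + 1 + 1 + 1 + 1 + 1 + 1 + 1 + 1 + 1 + 1 + 1 + 1 + 1 + 1 + 1 + 1 + 1 + 1 + 1 + 1

10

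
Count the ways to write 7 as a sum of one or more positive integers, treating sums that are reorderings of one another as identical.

The partitions of 7 that satisfy the conditions:
7
6+1
5+2
5+1+1
4+3
4+2+1
4+1+1+1
3+3+1
3+2+2
3+2+1+1
3+1+1+1+1
2+2+2+1
2+2+1+1+1
2+1+1+1+1+1
1+1+1+1+1+1+1
Counting gives 15.

15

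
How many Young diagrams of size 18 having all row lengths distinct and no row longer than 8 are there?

14

They are:
3+7+8
1+2+7+8
4+6+8
1+3+6+8
1+4+5+8
2+3+5+8
1+2+3+4+8
5+6+7
1+4+6+7
2+3+6+7
2+4+5+7
1+2+3+5+7
3+4+5+6
1+2+4+5+6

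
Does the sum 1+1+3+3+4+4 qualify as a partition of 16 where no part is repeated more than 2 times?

The parts sum to 16, and the condition 'no summand is used more than 2 times' holds.

Yes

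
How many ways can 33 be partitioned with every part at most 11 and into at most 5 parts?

A full systematic count gives 161.

161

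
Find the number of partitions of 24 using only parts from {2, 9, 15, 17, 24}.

Enumerating:
24
9, 15
2, 2, 2, 9, 9
2, 2, 2, 2, 2, 2, 2, 2, 2, 2, 2, 2
That's 4 in total.

4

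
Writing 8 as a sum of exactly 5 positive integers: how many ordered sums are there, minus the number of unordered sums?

Compositions: C(7,4) = 35.
Unordered (partitions into 5 parts): 3.
Difference: 35 − 3 = 32.

32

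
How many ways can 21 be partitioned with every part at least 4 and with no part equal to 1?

27

There are too many to list fully; the first 12 (by largest part) are:
21
17+4
16+5
15+6
14+7
13+8
13+4+4
12+9
12+5+4
11+10
11+6+4
11+5+5
…and 15 more, for 27 total.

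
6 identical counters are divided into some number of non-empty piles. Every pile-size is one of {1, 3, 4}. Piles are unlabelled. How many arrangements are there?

Listing the qualifying partitions of 6:
4, 1, 1
3, 3
3, 1, 1, 1
1, 1, 1, 1, 1, 1

4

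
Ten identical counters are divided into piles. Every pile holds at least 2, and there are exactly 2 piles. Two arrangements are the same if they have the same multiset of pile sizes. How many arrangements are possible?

4

Listing the qualifying partitions of 10:
8 + 2
7 + 3
6 + 4
5 + 5
That's 4 in total.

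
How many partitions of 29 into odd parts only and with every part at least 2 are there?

34

A partial list (first 12 by largest part):
29
23,3,3
21,5,3
19,7,3
19,5,5
17,9,3
17,7,5
17,3,3,3,3
15,11,3
15,9,5
15,7,7
15,5,3,3,3
…and 22 more, for 34 total.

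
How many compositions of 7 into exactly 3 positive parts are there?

15

A composition of 7 into 3 positive parts is chosen by placing 2 dividers among the 6 gaps between 7 units: C(6,2) = 15.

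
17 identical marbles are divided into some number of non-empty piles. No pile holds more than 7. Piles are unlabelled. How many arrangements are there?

Counting exhaustively, 201 partitions satisfy the conditions.

201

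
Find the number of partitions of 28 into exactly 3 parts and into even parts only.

Listing the qualifying partitions of 28:
2,2,24
2,4,22
2,6,20
4,4,20
2,8,18
4,6,18
2,10,16
4,8,16
6,6,16
2,12,14
4,10,14
6,8,14
4,12,12
6,10,12
8,8,12
8,10,10
Counting gives 16.

16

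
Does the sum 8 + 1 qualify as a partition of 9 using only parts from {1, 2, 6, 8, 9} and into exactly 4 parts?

No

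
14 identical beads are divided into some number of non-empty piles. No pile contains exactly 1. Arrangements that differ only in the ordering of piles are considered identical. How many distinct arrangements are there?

34

A partial list (first 12 by largest part):
14
12 + 2
11 + 3
10 + 4
10 + 2 + 2
9 + 5
9 + 3 + 2
8 + 6
8 + 4 + 2
8 + 3 + 3
8 + 2 + 2 + 2
7 + 7
…and 22 more, for 34 total.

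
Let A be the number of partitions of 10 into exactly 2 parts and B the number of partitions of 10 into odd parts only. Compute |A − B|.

Partitions of 10 into exactly 2 parts: 5.
Partitions of 10 into odd parts only: 10.
|5 − 10| = 5.

5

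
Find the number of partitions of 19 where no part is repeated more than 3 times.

Systematic enumeration (by largest part, then next-largest, …) yields 258.

258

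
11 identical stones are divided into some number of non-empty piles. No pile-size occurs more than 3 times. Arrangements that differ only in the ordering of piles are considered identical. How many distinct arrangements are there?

38

A partial list (first 12 by largest part):
11
1, 10
2, 9
1, 1, 9
3, 8
1, 2, 8
1, 1, 1, 8
4, 7
1, 3, 7
2, 2, 7
1, 1, 2, 7
5, 6
…and 26 more, for 38 total.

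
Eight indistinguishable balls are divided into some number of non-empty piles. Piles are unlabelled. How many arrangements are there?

Enumerating:
8
1, 7
2, 6
1, 1, 6
3, 5
1, 2, 5
1, 1, 1, 5
4, 4
1, 3, 4
2, 2, 4
1, 1, 2, 4
1, 1, 1, 1, 4
2, 3, 3
1, 1, 3, 3
1, 2, 2, 3
1, 1, 1, 2, 3
1, 1, 1, 1, 1, 3
2, 2, 2, 2
1, 1, 2, 2, 2
1, 1, 1, 1, 2, 2
1, 1, 1, 1, 1, 1, 2
1, 1, 1, 1, 1, 1, 1, 1

22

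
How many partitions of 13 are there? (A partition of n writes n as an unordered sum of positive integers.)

101

Counting exhaustively, 101 partitions satisfy the conditions.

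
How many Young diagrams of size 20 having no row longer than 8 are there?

434

Direct enumeration gives 434 partitions.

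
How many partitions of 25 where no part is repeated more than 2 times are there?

Direct enumeration gives 513 partitions.

513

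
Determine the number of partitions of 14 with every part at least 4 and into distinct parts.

Listing the qualifying partitions of 14:
14
10,4
9,5
8,6
That's 4 in total.

4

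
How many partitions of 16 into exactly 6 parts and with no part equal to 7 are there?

30

A partial list (first 12 by largest part):
1 + 1 + 1 + 1 + 1 + 11
1 + 1 + 1 + 1 + 2 + 10
1 + 1 + 1 + 1 + 3 + 9
1 + 1 + 1 + 2 + 2 + 9
1 + 1 + 1 + 1 + 4 + 8
1 + 1 + 1 + 2 + 3 + 8
1 + 1 + 2 + 2 + 2 + 8
1 + 1 + 1 + 1 + 6 + 6
1 + 1 + 1 + 2 + 5 + 6
1 + 1 + 1 + 3 + 4 + 6
1 + 1 + 2 + 2 + 4 + 6
1 + 1 + 2 + 3 + 3 + 6
…and 18 more, for 30 total.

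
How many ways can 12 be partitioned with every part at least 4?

Listing the qualifying partitions of 12:
12
8,4
7,5
6,6
4,4,4

5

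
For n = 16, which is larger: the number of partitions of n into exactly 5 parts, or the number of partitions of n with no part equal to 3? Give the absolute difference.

Partitions of 16 into exactly 5 parts: 37.
Partitions of 16 with no part equal to 3: 130.
|37 − 130| = 93.

93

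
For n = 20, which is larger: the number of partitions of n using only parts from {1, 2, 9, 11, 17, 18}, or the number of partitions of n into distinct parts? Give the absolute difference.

Partitions of 20 using only parts from {1, 2, 9, 11, 17, 18}: 29.
Partitions of 20 into distinct parts: 64.
|29 − 64| = 35.

35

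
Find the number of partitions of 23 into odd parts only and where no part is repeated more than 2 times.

26

There are too many to list fully; the first 12 (by largest part) are:
23
1, 1, 21
1, 3, 19
1, 5, 17
3, 3, 17
1, 7, 15
3, 5, 15
1, 1, 3, 3, 15
1, 9, 13
3, 7, 13
5, 5, 13
1, 1, 3, 5, 13
…and 14 more, for 26 total.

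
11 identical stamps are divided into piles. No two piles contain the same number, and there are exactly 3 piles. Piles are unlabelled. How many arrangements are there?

5

They are:
8,2,1
7,3,1
6,4,1
6,3,2
5,4,2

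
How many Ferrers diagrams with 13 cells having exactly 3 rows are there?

14

The partitions of 13 that satisfy the conditions:
11+1+1
10+2+1
9+3+1
9+2+2
8+4+1
8+3+2
7+5+1
7+4+2
7+3+3
6+6+1
6+5+2
6+4+3
5+5+3
5+4+4
Counting gives 14.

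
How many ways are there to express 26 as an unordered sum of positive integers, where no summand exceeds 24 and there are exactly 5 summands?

Systematic enumeration (by largest part, then next-largest, …) yields 221.

221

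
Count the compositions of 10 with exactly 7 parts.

84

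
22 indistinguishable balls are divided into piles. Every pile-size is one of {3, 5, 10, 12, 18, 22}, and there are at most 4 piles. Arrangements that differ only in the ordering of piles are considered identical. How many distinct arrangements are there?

3

Listing the qualifying partitions of 22:
22
12,10
12,5,5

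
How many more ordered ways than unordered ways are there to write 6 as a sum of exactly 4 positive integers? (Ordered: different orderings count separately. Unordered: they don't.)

8

Compositions: C(5,3) = 10.
Unordered (partitions into 4 parts): 2.
Difference: 10 − 2 = 8.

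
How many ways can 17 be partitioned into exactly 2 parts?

8

The partitions of 17 that satisfy the conditions:
16, 1
15, 2
14, 3
13, 4
12, 5
11, 6
10, 7
9, 8
That's 8 in total.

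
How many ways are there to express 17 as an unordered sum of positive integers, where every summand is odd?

38

A partial list (first 12 by largest part):
17
1, 1, 15
1, 3, 13
1, 1, 1, 1, 13
1, 5, 11
3, 3, 11
1, 1, 1, 3, 11
1, 1, 1, 1, 1, 1, 11
1, 7, 9
3, 5, 9
1, 1, 1, 5, 9
1, 1, 3, 3, 9
…and 26 more, for 38 total.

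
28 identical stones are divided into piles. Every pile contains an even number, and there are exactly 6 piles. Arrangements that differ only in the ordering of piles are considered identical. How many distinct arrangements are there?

20

The partitions of 28 that satisfy the conditions:
2, 2, 2, 2, 2, 18
2, 2, 2, 2, 4, 16
2, 2, 2, 2, 6, 14
2, 2, 2, 4, 4, 14
2, 2, 2, 2, 8, 12
2, 2, 2, 4, 6, 12
2, 2, 4, 4, 4, 12
2, 2, 2, 2, 10, 10
2, 2, 2, 4, 8, 10
2, 2, 2, 6, 6, 10
2, 2, 4, 4, 6, 10
2, 4, 4, 4, 4, 10
2, 2, 2, 6, 8, 8
2, 2, 4, 4, 8, 8
2, 2, 4, 6, 6, 8
2, 4, 4, 4, 6, 8
4, 4, 4, 4, 4, 8
2, 2, 6, 6, 6, 6
2, 4, 4, 6, 6, 6
4, 4, 4, 4, 6, 6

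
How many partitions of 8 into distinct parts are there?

Listing the qualifying partitions of 8:
8
7, 1
6, 2
5, 3
5, 2, 1
4, 3, 1
Counting gives 6.

6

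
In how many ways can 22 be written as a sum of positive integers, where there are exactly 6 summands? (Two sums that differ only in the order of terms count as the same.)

A full systematic count gives 136.

136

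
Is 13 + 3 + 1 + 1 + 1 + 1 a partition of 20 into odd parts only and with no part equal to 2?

Yes

The parts sum to 20, and the condition 'every summand is odd' holds; the condition 'no summand equals 2' holds.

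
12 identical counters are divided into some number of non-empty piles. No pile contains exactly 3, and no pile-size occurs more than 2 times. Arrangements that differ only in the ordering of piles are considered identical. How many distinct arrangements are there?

Enumerating:
12
11,1
10,2
10,1,1
9,2,1
8,4
8,2,2
8,2,1,1
7,5
7,4,1
7,2,2,1
6,6
6,5,1
6,4,2
6,4,1,1
6,2,2,1,1
5,5,2
5,5,1,1
5,4,2,1
4,4,2,2
4,4,2,1,1

21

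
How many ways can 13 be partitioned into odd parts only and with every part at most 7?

The partitions of 13 that satisfy the conditions:
7,5,1
7,3,3
7,3,1,1,1
7,1,1,1,1,1,1
5,5,3
5,5,1,1,1
5,3,3,1,1
5,3,1,1,1,1,1
5,1,1,1,1,1,1,1,1
3,3,3,3,1
3,3,3,1,1,1,1
3,3,1,1,1,1,1,1,1
3,1,1,1,1,1,1,1,1,1,1
1,1,1,1,1,1,1,1,1,1,1,1,1

14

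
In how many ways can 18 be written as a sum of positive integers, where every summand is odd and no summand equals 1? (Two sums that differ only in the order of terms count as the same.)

8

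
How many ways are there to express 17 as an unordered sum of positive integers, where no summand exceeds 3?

33

A partial list (first 12 by largest part):
3, 3, 3, 3, 3, 2
3, 3, 3, 3, 3, 1, 1
3, 3, 3, 3, 2, 2, 1
3, 3, 3, 3, 2, 1, 1, 1
3, 3, 3, 3, 1, 1, 1, 1, 1
3, 3, 3, 2, 2, 2, 2
3, 3, 3, 2, 2, 2, 1, 1
3, 3, 3, 2, 2, 1, 1, 1, 1
3, 3, 3, 2, 1, 1, 1, 1, 1, 1
3, 3, 3, 1, 1, 1, 1, 1, 1, 1, 1
3, 3, 2, 2, 2, 2, 2, 1
3, 3, 2, 2, 2, 2, 1, 1, 1
…and 21 more, for 33 total.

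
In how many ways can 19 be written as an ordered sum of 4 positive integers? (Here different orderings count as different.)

816

Equivalently, choose which 3 of the 18 gaps become plus signs: C(18,3) = 816.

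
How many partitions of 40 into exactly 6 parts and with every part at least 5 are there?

35

There are too many to list fully; the first 12 (by largest part) are:
5+5+5+5+5+15
5+5+5+5+6+14
5+5+5+5+7+13
5+5+5+6+6+13
5+5+5+5+8+12
5+5+5+6+7+12
5+5+6+6+6+12
5+5+5+5+9+11
5+5+5+6+8+11
5+5+5+7+7+11
5+5+6+6+7+11
5+6+6+6+6+11
…and 23 more, for 35 total.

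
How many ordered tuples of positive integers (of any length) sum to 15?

16384

Each of the 14 gaps between 15 units is either a break or not: 2^14 = 16384.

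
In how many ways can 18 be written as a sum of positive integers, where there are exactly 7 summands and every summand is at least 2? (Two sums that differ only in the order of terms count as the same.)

5

The partitions of 18 that satisfy the conditions:
2 + 2 + 2 + 2 + 2 + 2 + 6
2 + 2 + 2 + 2 + 2 + 3 + 5
2 + 2 + 2 + 2 + 2 + 4 + 4
2 + 2 + 2 + 2 + 3 + 3 + 4
2 + 2 + 2 + 3 + 3 + 3 + 3
Counting gives 5.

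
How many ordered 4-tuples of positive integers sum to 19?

816

Equivalently, choose which 3 of the 18 gaps become plus signs: C(18,3) = 816.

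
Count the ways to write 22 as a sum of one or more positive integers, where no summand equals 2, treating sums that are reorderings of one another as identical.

Systematic enumeration (by largest part, then next-largest, …) yields 375.

375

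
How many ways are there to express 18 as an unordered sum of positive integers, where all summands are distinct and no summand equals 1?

25

Listing the qualifying partitions of 18:
18
2+16
3+15
4+14
5+13
2+3+13
6+12
2+4+12
7+11
2+5+11
3+4+11
8+10
2+6+10
3+5+10
2+7+9
3+6+9
4+5+9
2+3+4+9
3+7+8
4+6+8
2+3+5+8
5+6+7
2+3+6+7
2+4+5+7
3+4+5+6
Counting gives 25.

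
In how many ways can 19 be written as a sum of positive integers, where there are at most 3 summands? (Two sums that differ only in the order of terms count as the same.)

40

There are too many to list fully; the first 12 (by largest part) are:
19
18, 1
17, 2
17, 1, 1
16, 3
16, 2, 1
15, 4
15, 3, 1
15, 2, 2
14, 5
14, 4, 1
14, 3, 2
…and 28 more, for 40 total.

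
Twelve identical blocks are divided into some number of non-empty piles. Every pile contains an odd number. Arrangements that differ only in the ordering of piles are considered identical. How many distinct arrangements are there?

15

The partitions of 12 that satisfy the conditions:
11, 1
9, 3
9, 1, 1, 1
7, 5
7, 3, 1, 1
7, 1, 1, 1, 1, 1
5, 5, 1, 1
5, 3, 3, 1
5, 3, 1, 1, 1, 1
5, 1, 1, 1, 1, 1, 1, 1
3, 3, 3, 3
3, 3, 3, 1, 1, 1
3, 3, 1, 1, 1, 1, 1, 1
3, 1, 1, 1, 1, 1, 1, 1, 1, 1
1, 1, 1, 1, 1, 1, 1, 1, 1, 1, 1, 1
Counting gives 15.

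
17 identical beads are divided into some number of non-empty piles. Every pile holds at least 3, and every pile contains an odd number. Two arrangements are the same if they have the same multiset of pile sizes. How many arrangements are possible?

Enumerating:
17
11+3+3
9+5+3
7+7+3
7+5+5
5+3+3+3+3
That's 6 in total.

6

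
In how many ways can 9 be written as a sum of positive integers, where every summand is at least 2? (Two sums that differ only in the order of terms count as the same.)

8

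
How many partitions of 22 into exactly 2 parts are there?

11

Listing the qualifying partitions of 22:
1+21
2+20
3+19
4+18
5+17
6+16
7+15
8+14
9+13
10+12
11+11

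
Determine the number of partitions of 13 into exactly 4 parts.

18

They are:
10,1,1,1
9,2,1,1
8,3,1,1
8,2,2,1
7,4,1,1
7,3,2,1
7,2,2,2
6,5,1,1
6,4,2,1
6,3,3,1
6,3,2,2
5,5,2,1
5,4,3,1
5,4,2,2
5,3,3,2
4,4,4,1
4,4,3,2
4,3,3,3
Counting gives 18.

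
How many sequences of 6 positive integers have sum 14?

1287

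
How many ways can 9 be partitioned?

30

A partial list (first 12 by largest part):
9
8 + 1
7 + 2
7 + 1 + 1
6 + 3
6 + 2 + 1
6 + 1 + 1 + 1
5 + 4
5 + 3 + 1
5 + 2 + 2
5 + 2 + 1 + 1
5 + 1 + 1 + 1 + 1
…and 18 more, for 30 total.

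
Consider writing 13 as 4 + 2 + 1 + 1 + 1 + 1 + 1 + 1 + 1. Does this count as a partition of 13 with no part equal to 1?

No

The parts sum to 13, and the condition 'no summand equals 1' is violated.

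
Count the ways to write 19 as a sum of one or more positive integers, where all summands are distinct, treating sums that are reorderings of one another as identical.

A partial list (first 12 by largest part):
19
18+1
17+2
16+3
16+2+1
15+4
15+3+1
14+5
14+4+1
14+3+2
13+6
13+5+1
…and 42 more, for 54 total.

54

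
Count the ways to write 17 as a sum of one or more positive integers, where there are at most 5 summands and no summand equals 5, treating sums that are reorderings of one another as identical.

85

There are 85 such partitions.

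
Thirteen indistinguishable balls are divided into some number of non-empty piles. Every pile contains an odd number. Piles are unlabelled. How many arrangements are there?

Listing the qualifying partitions of 13:
13
11,1,1
9,3,1
9,1,1,1,1
7,5,1
7,3,3
7,3,1,1,1
7,1,1,1,1,1,1
5,5,3
5,5,1,1,1
5,3,3,1,1
5,3,1,1,1,1,1
5,1,1,1,1,1,1,1,1
3,3,3,3,1
3,3,3,1,1,1,1
3,3,1,1,1,1,1,1,1
3,1,1,1,1,1,1,1,1,1,1
1,1,1,1,1,1,1,1,1,1,1,1,1

18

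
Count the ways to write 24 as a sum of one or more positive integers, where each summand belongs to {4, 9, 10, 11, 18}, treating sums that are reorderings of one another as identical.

3

Listing the qualifying partitions of 24:
4,9,11
4,10,10
4,4,4,4,4,4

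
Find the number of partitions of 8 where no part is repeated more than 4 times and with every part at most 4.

Enumerating:
4+4
4+3+1
4+2+2
4+2+1+1
4+1+1+1+1
3+3+2
3+3+1+1
3+2+2+1
3+2+1+1+1
2+2+2+2
2+2+2+1+1
2+2+1+1+1+1

12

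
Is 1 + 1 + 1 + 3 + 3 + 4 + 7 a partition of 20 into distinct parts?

No

The parts sum to 20, and the condition 'all summands are distinct' is violated.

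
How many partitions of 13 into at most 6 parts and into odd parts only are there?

11

They are:
13
1+1+11
1+3+9
1+1+1+1+9
1+5+7
3+3+7
1+1+1+3+7
3+5+5
1+1+1+5+5
1+1+3+3+5
1+3+3+3+3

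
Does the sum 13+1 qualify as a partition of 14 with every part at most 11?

The parts sum to 14, and the condition 'no summand exceeds 11' is violated.

No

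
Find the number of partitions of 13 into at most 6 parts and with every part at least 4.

5

Listing the qualifying partitions of 13:
13
9+4
8+5
7+6
5+4+4
Counting gives 5.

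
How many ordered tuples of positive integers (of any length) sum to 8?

128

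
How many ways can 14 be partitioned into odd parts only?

Enumerating:
13 + 1
11 + 3
11 + 1 + 1 + 1
9 + 5
9 + 3 + 1 + 1
9 + 1 + 1 + 1 + 1 + 1
7 + 7
7 + 5 + 1 + 1
7 + 3 + 3 + 1
7 + 3 + 1 + 1 + 1 + 1
7 + 1 + 1 + 1 + 1 + 1 + 1 + 1
5 + 5 + 3 + 1
5 + 5 + 1 + 1 + 1 + 1
5 + 3 + 3 + 3
5 + 3 + 3 + 1 + 1 + 1
5 + 3 + 1 + 1 + 1 + 1 + 1 + 1
5 + 1 + 1 + 1 + 1 + 1 + 1 + 1 + 1 + 1
3 + 3 + 3 + 3 + 1 + 1
3 + 3 + 3 + 1 + 1 + 1 + 1 + 1
3 + 3 + 1 + 1 + 1 + 1 + 1 + 1 + 1 + 1
3 + 1 + 1 + 1 + 1 + 1 + 1 + 1 + 1 + 1 + 1 + 1
1 + 1 + 1 + 1 + 1 + 1 + 1 + 1 + 1 + 1 + 1 + 1 + 1 + 1

22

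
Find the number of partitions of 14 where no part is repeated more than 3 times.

Counting exhaustively, 82 partitions satisfy the conditions.

82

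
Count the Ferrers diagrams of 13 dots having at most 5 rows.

57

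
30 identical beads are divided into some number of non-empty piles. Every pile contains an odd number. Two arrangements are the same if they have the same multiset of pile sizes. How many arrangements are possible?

A full systematic count gives 296.

296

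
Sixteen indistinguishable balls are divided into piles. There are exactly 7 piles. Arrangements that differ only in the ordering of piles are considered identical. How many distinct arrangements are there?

28

There are too many to list fully; the first 12 (by largest part) are:
10, 1, 1, 1, 1, 1, 1
9, 2, 1, 1, 1, 1, 1
8, 3, 1, 1, 1, 1, 1
8, 2, 2, 1, 1, 1, 1
7, 4, 1, 1, 1, 1, 1
7, 3, 2, 1, 1, 1, 1
7, 2, 2, 2, 1, 1, 1
6, 5, 1, 1, 1, 1, 1
6, 4, 2, 1, 1, 1, 1
6, 3, 3, 1, 1, 1, 1
6, 3, 2, 2, 1, 1, 1
6, 2, 2, 2, 2, 1, 1
…and 16 more, for 28 total.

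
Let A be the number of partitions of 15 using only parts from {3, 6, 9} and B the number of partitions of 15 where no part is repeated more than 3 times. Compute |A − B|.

Partitions of 15 using only parts from {3, 6, 9}: 5.
Partitions of 15 where no part is repeated more than 3 times: 105.
|5 − 105| = 100.

100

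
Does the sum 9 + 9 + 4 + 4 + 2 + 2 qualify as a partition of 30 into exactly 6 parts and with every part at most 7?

No

The parts sum to 30, and the condition 'no summand exceeds 7' is violated.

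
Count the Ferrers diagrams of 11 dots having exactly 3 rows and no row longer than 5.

4

Listing the qualifying partitions of 11:
5+5+1
5+4+2
5+3+3
4+4+3
That's 4 in total.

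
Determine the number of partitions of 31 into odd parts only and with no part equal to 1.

44

There are too many to list fully; the first 12 (by largest part) are:
31
3 + 3 + 25
3 + 5 + 23
3 + 7 + 21
5 + 5 + 21
3 + 9 + 19
5 + 7 + 19
3 + 3 + 3 + 3 + 19
3 + 11 + 17
5 + 9 + 17
7 + 7 + 17
3 + 3 + 3 + 5 + 17
…and 32 more, for 44 total.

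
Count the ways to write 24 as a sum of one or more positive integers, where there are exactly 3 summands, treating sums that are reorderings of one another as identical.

A partial list (first 12 by largest part):
22,1,1
21,2,1
20,3,1
20,2,2
19,4,1
19,3,2
18,5,1
18,4,2
18,3,3
17,6,1
17,5,2
17,4,3
…and 36 more, for 48 total.

48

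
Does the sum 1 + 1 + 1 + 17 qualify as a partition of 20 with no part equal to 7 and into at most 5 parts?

Yes

The parts sum to 20, and the condition 'no summand equals 7' holds; the condition 'there are at most 5 summands' holds.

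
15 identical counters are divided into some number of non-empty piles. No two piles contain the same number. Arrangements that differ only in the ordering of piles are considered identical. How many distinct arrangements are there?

27

A partial list (first 12 by largest part):
15
14,1
13,2
12,3
12,2,1
11,4
11,3,1
10,5
10,4,1
10,3,2
9,6
9,5,1
…and 15 more, for 27 total.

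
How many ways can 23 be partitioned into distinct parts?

Counting exhaustively, 104 partitions satisfy the conditions.

104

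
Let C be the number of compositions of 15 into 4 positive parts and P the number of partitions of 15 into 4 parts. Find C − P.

Ordered (compositions into 4 parts): C(14,3) = 364.
Unordered (partitions into 4 parts): 27.
Difference: 364 − 27 = 337.

337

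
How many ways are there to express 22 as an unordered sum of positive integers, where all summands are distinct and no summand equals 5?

A partial list (first 12 by largest part):
22
21+1
20+2
19+3
19+2+1
18+4
18+3+1
17+4+1
17+3+2
16+6
16+4+2
16+3+2+1
…and 50 more, for 62 total.

62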